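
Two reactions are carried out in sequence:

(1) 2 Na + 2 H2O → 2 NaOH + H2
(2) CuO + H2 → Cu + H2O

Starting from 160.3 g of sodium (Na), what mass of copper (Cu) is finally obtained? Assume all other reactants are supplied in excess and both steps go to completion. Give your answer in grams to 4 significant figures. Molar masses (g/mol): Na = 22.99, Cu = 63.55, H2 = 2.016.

n(Na) = 160.30 / 22.99 = 6.9726 mol.
Step 1 gives a 2:1 ratio of Na to H2, so n(H2) = 3.4863 mol.
In step 2 the H2:Cu ratio is 1:1, so n(Cu) = 3.4863 mol.
Mass of Cu = 3.4863 × 63.55 = 221.55 g.

221.6 g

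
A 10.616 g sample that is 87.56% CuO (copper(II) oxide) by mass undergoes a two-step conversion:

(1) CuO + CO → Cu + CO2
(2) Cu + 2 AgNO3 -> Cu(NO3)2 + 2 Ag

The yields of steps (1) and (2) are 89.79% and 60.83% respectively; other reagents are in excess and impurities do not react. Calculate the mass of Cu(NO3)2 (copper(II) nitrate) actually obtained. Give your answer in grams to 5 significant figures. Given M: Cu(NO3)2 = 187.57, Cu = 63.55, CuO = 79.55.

Pure CuO = 10.616 × 0.8756 = 9.29537 g.
n(CuO) = 9.29537 / 79.55 = 0.116849 mol.
Step 1 (CuO:Cu = 1:1): theoretical n(Cu) = 0.116849 mol; at 89.79% yield, n(Cu) = 0.104919 mol.
Step 2 (Cu:Cu(NO3)2 = 1:1): theoretical n(Cu(NO3)2) = 0.104919 mol, so theoretical mass = 0.104919 × 187.57 = 19.6797 g.
At 60.83% yield, actual mass of Cu(NO3)2 = 19.6797 × 0.6083 = 11.9711 g.

11.971 g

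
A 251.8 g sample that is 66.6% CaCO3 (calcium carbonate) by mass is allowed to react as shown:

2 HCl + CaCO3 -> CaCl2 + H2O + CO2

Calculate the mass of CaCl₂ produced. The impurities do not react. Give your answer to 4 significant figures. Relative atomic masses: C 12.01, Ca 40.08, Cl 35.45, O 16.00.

185.9 g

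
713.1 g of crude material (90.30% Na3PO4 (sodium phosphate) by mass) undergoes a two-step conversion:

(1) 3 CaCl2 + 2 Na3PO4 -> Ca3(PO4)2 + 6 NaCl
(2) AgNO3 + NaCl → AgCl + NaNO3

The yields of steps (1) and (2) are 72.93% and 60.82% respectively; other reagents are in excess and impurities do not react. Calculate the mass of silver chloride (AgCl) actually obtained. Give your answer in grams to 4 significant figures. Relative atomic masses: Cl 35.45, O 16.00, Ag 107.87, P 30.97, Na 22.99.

749.1 g

Pure Na3PO4 = 713.1 × 0.9030 = 643.93 g.
M(Na3PO4) = 3(22.99) + 30.97 + 4(16.00) = 163.94 g/mol.
M(AgCl) = 107.87 + 35.45 = 143.32 g/mol.
n(Na3PO4) = 643.93 / 163.94 = 3.9278 mol.
Step 1 (Na3PO4:NaCl = 2:6): theoretical n(NaCl) = 11.784 mol; at 72.93% yield, n(NaCl) = 8.5937 mol.
Step 2 (NaCl:AgCl = 1:1): theoretical n(AgCl) = 8.5937 mol, so theoretical mass = 8.5937 × 143.32 = 1231.7 g.
At 60.82% yield, actual mass of AgCl = 1231.7 × 0.6082 = 749.09 g.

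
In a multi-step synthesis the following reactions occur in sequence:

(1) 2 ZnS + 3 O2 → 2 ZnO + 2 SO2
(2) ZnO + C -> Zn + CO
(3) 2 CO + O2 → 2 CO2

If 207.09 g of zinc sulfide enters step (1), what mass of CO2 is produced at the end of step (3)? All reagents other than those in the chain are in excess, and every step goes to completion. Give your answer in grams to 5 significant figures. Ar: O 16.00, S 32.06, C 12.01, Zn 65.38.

M(ZnS) = 65.38 + 32.06 = 97.44 g/mol.
M(CO2) = 12.01 + 2(16.00) = 44.01 g/mol.
n(ZnS) = 207.09 / 97.44 = 2.12531 mol.
Reaction (1): ZnS→ZnO ratio 2:2 ⇒ n(ZnO) = 2.12531 mol.
Reaction (2): ZnO→CO ratio 1:1 ⇒ n(CO) = 2.12531 mol.
Reaction (3): CO→CO2 ratio 2:2 ⇒ n(CO2) = 2.12531 mol.
Mass of CO2 = 2.12531 × 44.01 = 93.5348 g.

93.535 g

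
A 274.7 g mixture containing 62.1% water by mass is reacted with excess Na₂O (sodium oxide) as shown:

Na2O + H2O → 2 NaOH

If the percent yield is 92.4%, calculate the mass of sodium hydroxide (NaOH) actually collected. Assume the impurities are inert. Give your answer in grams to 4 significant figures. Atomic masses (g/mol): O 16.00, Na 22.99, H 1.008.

699.9 g

Pure H2O available = 274.7 g × 0.621 = 170.59 g.
M(H2O) = 2(1.008) + 16.00 = 18.016 g/mol.
M(NaOH) = 22.99 + 16.00 + 1.008 = 39.998 g/mol.
n(H2O) = 170.59 g / 18.016 g/mol = 9.4687 mol.
From the equation the H2O:NaOH mole ratio is 1:2, so n(NaOH) = 9.4687 × 2/1 = 18.937 mol.
Mass of NaOH = 18.937 mol × 39.998 g/mol = 757.46 g.
Actual mass collected = 757.46 g × 0.924 = 699.89 g.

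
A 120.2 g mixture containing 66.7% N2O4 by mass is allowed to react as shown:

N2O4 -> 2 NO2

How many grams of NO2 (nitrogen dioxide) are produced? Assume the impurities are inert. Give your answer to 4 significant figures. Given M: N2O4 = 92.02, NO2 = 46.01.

80.17 g

Mass of pure N2O4 = 120.2 g × 0.667 = 80.173 g.
n(N2O4) = 80.173 g / 92.02 g/mol = 0.87126 mol.
From the equation the N2O4:NO2 mole ratio is 1:2, so n(NO2) = 0.87126 × 2/1 = 1.7425 mol.
Mass of NO2 = 1.7425 mol × 46.01 g/mol = 80.173 g.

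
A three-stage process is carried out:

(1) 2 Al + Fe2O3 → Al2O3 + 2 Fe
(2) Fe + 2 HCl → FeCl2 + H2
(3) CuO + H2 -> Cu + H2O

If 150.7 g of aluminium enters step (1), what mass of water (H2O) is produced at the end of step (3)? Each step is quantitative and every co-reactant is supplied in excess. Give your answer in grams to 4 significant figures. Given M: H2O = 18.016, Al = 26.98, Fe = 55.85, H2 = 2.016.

100.6 g

n(Al) = 150.7 / 26.98 = 5.5856 mol.
Reaction (1): Al→Fe ratio 2:2 ⇒ n(Fe) = 5.5856 mol.
Reaction (2): Fe→H2 ratio 1:1 ⇒ n(H2) = 5.5856 mol.
Reaction (3): H2→H2O ratio 1:1 ⇒ n(H2O) = 5.5856 mol.
Mass of H2O = 5.5856 × 18.016 = 100.63 g.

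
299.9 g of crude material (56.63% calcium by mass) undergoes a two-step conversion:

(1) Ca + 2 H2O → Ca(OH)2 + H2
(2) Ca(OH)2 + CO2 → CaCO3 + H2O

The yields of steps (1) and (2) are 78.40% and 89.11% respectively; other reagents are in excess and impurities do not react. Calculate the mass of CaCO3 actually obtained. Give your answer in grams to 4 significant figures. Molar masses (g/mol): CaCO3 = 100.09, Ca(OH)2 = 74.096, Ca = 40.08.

296.3 g

Pure Ca = 299.9 × 0.5663 = 169.83 g.
n(Ca) = 169.83 / 40.08 = 4.2374 mol.
Step 1 (Ca:Ca(OH)2 = 1:1): theoretical n(Ca(OH)2) = 4.2374 mol; at 78.40% yield, n(Ca(OH)2) = 3.3221 mol.
Step 2 (Ca(OH)2:CaCO3 = 1:1): theoretical n(CaCO3) = 3.3221 mol, so theoretical mass = 3.3221 × 100.09 = 332.51 g.
At 89.11% yield, actual mass of CaCO3 = 332.51 × 0.8911 = 296.30 g.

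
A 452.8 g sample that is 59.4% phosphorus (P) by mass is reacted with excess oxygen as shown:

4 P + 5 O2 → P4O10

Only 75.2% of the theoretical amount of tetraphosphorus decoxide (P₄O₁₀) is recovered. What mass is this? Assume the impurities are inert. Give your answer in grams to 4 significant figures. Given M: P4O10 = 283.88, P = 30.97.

Pure P available = 452.8 g × 0.594 = 268.96 g.
n(P) = 268.96 g / 30.97 g/mol = 8.6846 mol.
From the equation the P:P4O10 mole ratio is 4:1, so n(P4O10) = 8.6846 × 1/4 = 2.1712 mol.
Mass of P4O10 = 2.1712 mol × 283.88 g/mol = 616.35 g.
Actual mass collected = 616.35 g × 0.752 = 463.49 g.

463.5 g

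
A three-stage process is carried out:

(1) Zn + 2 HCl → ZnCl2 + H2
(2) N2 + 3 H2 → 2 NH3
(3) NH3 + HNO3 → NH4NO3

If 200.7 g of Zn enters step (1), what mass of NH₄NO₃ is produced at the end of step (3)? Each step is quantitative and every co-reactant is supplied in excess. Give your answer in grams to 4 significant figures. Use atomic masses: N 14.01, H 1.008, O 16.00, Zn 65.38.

M(Zn) = 65.38 g/mol.
M(NH4NO3) = 2(14.01) + 4(1.008) + 3(16.00) = 80.052 g/mol.
n(Zn) = 200.7 / 65.38 = 3.0697 mol.
Reaction (1): Zn→H2 ratio 1:1 ⇒ n(H2) = 3.0697 mol.
Reaction (2): H2→NH3 ratio 3:2 ⇒ n(NH3) = 2.0465 mol.
Reaction (3): NH3→NH4NO3 ratio 1:1 ⇒ n(NH4NO3) = 2.0465 mol.
Mass of NH4NO3 = 2.0465 × 80.052 = 163.83 g.

163.8 g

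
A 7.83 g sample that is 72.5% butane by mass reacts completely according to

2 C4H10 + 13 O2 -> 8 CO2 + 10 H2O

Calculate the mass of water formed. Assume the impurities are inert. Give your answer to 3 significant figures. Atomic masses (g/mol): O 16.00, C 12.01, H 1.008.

8.80 g

Mass of pure C4H10 = 7.83 g × 0.725 = 5.677 g.
M(C4H10) = 4(12.01) + 10(1.008) = 58.12 g/mol.
M(H2O) = 2(1.008) + 16.00 = 18.016 g/mol.
n(C4H10) = 5.677 g / 58.12 g/mol = 0.09767 mol.
From the equation the C4H10:H2O mole ratio is 2:10, so n(H2O) = 0.09767 × 10/2 = 0.4884 mol.
Mass of H2O = 0.4884 mol × 18.016 g/mol = 8.798 g.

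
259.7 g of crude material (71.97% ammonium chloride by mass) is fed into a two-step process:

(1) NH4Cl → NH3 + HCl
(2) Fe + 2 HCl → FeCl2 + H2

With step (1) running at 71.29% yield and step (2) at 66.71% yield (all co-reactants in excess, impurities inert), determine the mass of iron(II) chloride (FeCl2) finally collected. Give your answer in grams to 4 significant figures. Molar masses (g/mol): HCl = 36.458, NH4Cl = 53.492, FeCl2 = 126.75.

105.3 g

Pure NH4Cl = 259.7 × 0.7197 = 186.91 g.
n(NH4Cl) = 186.91 / 53.492 = 3.4941 mol.
Step 1 (NH4Cl:HCl = 1:1): theoretical n(HCl) = 3.4941 mol; at 71.29% yield, n(HCl) = 2.4909 mol.
Step 2 (HCl:FeCl2 = 2:1): theoretical n(FeCl2) = 1.2455 mol, so theoretical mass = 1.2455 × 126.75 = 157.86 g.
At 66.71% yield, actual mass of FeCl2 = 157.86 × 0.6671 = 105.31 g.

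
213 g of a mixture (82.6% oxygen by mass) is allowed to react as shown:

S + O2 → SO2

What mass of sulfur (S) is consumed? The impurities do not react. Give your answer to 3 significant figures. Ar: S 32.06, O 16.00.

Mass of pure O2 = 213 g × 0.826 = 175.9 g.
M(O2) = 2(16.00) = 32.00 g/mol.
M(S) = 32.06 g/mol.
n(O2) = 175.9 g / 32.00 g/mol = 5.498 mol.
From the equation the O2:S mole ratio is 1:1, so n(S) = 5.498 × 1/1 = 5.498 mol.
Mass of S = 5.498 mol × 32.06 g/mol = 176.3 g.

176 g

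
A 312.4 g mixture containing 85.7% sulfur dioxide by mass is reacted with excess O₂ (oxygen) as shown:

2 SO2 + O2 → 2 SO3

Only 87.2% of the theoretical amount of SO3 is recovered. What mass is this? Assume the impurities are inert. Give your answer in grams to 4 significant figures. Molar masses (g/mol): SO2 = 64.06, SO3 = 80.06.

291.8 g

Pure SO2 available = 312.4 g × 0.857 = 267.73 g.
n(SO2) = 267.73 g / 64.06 g/mol = 4.1793 mol.
From the equation the SO2:SO3 mole ratio is 2:2, so n(SO3) = 4.1793 × 2/2 = 4.1793 mol.
Mass of SO3 = 4.1793 mol × 80.06 g/mol = 334.60 g.
Actual mass collected = 334.60 g × 0.872 = 291.77 g.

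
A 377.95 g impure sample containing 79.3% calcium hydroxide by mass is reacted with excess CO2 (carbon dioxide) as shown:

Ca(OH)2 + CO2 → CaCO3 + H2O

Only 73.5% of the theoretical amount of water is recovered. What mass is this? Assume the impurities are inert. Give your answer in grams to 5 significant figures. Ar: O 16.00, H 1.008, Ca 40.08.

53.562 g

Pure Ca(OH)2 available = 377.95 g × 0.793 = 299.714 g.
M(Ca(OH)2) = 40.08 + 2(16.00) + 2(1.008) = 74.096 g/mol.
M(H2O) = 2(1.008) + 16.00 = 18.016 g/mol.
n(Ca(OH)2) = 299.714 g / 74.096 g/mol = 4.04495 mol.
From the equation the Ca(OH)2:H2O mole ratio is 1:1, so n(H2O) = 4.04495 × 1/1 = 4.04495 mol.
Mass of H2O = 4.04495 mol × 18.016 g/mol = 72.8738 g.
Actual mass collected = 72.8738 g × 0.735 = 53.5622 g.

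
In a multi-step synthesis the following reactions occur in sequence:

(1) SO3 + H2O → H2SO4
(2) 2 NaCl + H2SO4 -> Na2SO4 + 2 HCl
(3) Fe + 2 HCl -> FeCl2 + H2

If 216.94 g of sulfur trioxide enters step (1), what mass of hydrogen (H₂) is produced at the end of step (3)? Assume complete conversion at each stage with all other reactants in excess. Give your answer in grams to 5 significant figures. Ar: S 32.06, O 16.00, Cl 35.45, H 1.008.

5.4628 g

M(SO3) = 32.06 + 3(16.00) = 80.06 g/mol.
M(H2) = 2(1.008) = 2.016 g/mol.
n(SO3) = 216.94 / 80.06 = 2.70972 mol.
Reaction (1): SO3→H2SO4 ratio 1:1 ⇒ n(H2SO4) = 2.70972 mol.
Reaction (2): H2SO4→HCl ratio 1:2 ⇒ n(HCl) = 5.41944 mol.
Reaction (3): HCl→H2 ratio 2:1 ⇒ n(H2) = 2.70972 mol.
Mass of H2 = 2.70972 × 2.016 = 5.46279 g.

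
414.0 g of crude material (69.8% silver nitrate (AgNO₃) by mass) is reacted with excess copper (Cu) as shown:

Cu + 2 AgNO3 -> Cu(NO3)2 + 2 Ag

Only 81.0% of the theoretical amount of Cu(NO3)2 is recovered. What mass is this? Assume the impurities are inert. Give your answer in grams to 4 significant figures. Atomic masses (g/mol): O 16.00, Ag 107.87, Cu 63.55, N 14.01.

129.2 g

Pure AgNO3 available = 414.0 g × 0.698 = 288.97 g.
M(AgNO3) = 107.87 + 14.01 + 3(16.00) = 169.88 g/mol.
M(Cu(NO3)2) = 63.55 + 2(14.01) + 6(16.00) = 187.57 g/mol.
n(AgNO3) = 288.97 g / 169.88 g/mol = 1.7010 mol.
From the equation the AgNO3:Cu(NO3)2 mole ratio is 2:1, so n(Cu(NO3)2) = 1.7010 × 1/2 = 0.85052 mol.
Mass of Cu(NO3)2 = 0.85052 mol × 187.57 g/mol = 159.53 g.
Actual mass collected = 159.53 g × 0.810 = 129.22 g.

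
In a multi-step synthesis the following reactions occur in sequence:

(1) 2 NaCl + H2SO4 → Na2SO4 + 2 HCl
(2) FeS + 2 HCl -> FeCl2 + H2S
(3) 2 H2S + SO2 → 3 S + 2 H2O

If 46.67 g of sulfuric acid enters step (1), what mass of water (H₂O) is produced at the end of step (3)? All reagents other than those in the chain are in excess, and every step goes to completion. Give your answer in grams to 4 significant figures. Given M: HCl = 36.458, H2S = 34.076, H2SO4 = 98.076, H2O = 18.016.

8.573 g

n(H2SO4) = 46.67 / 98.076 = 0.47586 mol.
Reaction (1): H2SO4→HCl ratio 1:2 ⇒ n(HCl) = 0.95171 mol.
Reaction (2): HCl→H2S ratio 2:1 ⇒ n(H2S) = 0.47586 mol.
Reaction (3): H2S→H2O ratio 2:2 ⇒ n(H2O) = 0.47586 mol.
Mass of H2O = 0.47586 × 18.016 = 8.5730 g.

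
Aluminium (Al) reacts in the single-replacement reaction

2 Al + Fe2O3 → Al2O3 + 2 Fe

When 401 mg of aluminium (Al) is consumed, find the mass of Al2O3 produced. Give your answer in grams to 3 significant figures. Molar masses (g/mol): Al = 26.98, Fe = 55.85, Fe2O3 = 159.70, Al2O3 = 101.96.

Convert: 401 mg = 0.4010 g.
n(Al) = 0.4010 g / 26.98 g/mol = 0.01486 mol.
From the equation the Al:Al2O3 mole ratio is 2:1, so n(Al2O3) = 0.01486 × 1/2 = 0.007431 mol.
Mass of Al2O3 = 0.007431 mol × 101.96 g/mol = 0.7577 g.

0.758 g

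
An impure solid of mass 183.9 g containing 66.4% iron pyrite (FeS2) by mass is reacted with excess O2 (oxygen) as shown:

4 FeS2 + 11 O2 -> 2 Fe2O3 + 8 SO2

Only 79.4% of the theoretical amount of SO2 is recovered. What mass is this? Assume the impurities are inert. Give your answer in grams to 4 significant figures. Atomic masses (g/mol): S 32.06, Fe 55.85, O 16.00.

Pure FeS2 available = 183.9 g × 0.664 = 122.11 g.
M(FeS2) = 55.85 + 2(32.06) = 119.97 g/mol.
M(SO2) = 32.06 + 2(16.00) = 64.06 g/mol.
n(FeS2) = 122.11 g / 119.97 g/mol = 1.0178 mol.
From the equation the FeS2:SO2 mole ratio is 4:8, so n(SO2) = 1.0178 × 8/4 = 2.0357 mol.
Mass of SO2 = 2.0357 mol × 64.06 g/mol = 130.40 g.
Actual mass collected = 130.40 g × 0.794 = 103.54 g.

103.5 g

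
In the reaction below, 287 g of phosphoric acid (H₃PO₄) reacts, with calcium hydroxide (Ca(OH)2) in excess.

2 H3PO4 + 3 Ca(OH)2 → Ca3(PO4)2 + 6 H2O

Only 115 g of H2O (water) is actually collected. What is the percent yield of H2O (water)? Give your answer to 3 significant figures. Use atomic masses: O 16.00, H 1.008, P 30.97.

M(H3PO4) = 3(1.008) + 30.97 + 4(16.00) = 97.994 g/mol.
M(H2O) = 2(1.008) + 16.00 = 18.016 g/mol.
n(H3PO4) = 287.0 g / 97.994 g/mol = 2.929 mol.
From the equation the H3PO4:H2O mole ratio is 2:6, so n(H2O) = 2.929 × 6/2 = 8.786 mol.
Mass of H2O = 8.786 mol × 18.016 g/mol = 158.3 g.
This is the theoretical yield. Percent yield = 115 g / 158.3 g × 100% = 72.65%.

72.7 %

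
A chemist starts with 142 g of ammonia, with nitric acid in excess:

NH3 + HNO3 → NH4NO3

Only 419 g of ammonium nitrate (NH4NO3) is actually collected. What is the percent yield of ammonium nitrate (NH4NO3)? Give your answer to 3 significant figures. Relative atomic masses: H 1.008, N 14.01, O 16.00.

62.8 %

M(NH3) = 14.01 + 3(1.008) = 17.034 g/mol.
M(NH4NO3) = 2(14.01) + 4(1.008) + 3(16.00) = 80.052 g/mol.
n(NH3) = 142.0 g / 17.034 g/mol = 8.336 mol.
From the equation the NH3:NH4NO3 mole ratio is 1:1, so n(NH4NO3) = 8.336 × 1/1 = 8.336 mol.
Mass of NH4NO3 = 8.336 mol × 80.052 g/mol = 667.3 g.
This is the theoretical yield. Percent yield = 419 g / 667.3 g × 100% = 62.79%.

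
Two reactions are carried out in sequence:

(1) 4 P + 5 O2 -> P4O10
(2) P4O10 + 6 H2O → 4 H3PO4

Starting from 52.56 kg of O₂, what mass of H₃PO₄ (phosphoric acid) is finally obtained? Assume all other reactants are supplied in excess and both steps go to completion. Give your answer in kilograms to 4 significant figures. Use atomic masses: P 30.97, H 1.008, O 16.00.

M(O2) = 2(16.00) = 32.00 g/mol.
M(H3PO4) = 3(1.008) + 30.97 + 4(16.00) = 97.994 g/mol.
52.56 kg = 52560 g.
n(O2) = 52560 / 32.00 = 1642.5 mol.
Step 1 gives a 5:1 ratio of O2 to P4O10, so n(P4O10) = 328.50 mol.
In step 2 the P4O10:H3PO4 ratio is 1:4, so n(H3PO4) = 1314.0 mol.
Mass of H3PO4 = 1314.0 × 97.994 = 128760 g = 128.8 kg.

128.8 kg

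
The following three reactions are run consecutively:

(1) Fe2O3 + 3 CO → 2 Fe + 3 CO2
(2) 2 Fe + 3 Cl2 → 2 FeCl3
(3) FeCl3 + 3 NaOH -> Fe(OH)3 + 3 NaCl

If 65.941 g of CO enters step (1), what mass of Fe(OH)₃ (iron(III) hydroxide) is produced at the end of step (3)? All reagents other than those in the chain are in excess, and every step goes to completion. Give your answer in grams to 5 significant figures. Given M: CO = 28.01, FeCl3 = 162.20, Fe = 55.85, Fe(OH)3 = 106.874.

167.73 g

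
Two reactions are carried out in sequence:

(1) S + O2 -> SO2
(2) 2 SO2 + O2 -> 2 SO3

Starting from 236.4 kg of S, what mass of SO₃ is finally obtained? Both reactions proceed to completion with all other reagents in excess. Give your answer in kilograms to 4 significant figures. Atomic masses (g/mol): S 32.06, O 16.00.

590.3 kg

M(S) = 32.06 g/mol.
M(SO3) = 32.06 + 3(16.00) = 80.06 g/mol.
236.4 kg = 236400 g.
n(S) = 236400 / 32.06 = 7373.7 mol.
Step 1 gives a 1:1 ratio of S to SO2, so n(SO2) = 7373.7 mol.
In step 2 the SO2:SO3 ratio is 2:2, so n(SO3) = 7373.7 mol.
Mass of SO3 = 7373.7 × 80.06 = 590340 g = 590.3 kg.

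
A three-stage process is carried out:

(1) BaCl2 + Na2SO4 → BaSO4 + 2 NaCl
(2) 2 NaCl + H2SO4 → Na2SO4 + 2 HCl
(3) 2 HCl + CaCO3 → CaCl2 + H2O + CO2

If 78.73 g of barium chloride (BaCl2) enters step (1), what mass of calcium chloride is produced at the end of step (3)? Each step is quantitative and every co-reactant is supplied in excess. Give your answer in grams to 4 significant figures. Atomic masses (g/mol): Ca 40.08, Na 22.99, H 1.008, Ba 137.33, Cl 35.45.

41.96 g

M(BaCl2) = 137.33 + 2(35.45) = 208.23 g/mol.
M(CaCl2) = 40.08 + 2(35.45) = 110.98 g/mol.
n(BaCl2) = 78.73 / 208.23 = 0.37809 mol.
Reaction (1): BaCl2→NaCl ratio 1:2 ⇒ n(NaCl) = 0.75618 mol.
Reaction (2): NaCl→HCl ratio 2:2 ⇒ n(HCl) = 0.75618 mol.
Reaction (3): HCl→CaCl2 ratio 2:1 ⇒ n(CaCl2) = 0.37809 mol.
Mass of CaCl2 = 0.37809 × 110.98 = 41.961 g.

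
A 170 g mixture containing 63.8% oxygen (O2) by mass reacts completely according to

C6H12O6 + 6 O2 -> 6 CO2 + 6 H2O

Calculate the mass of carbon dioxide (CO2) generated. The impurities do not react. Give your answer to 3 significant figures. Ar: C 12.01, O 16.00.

Mass of pure O2 = 170 g × 0.638 = 108.5 g.
M(O2) = 2(16.00) = 32.00 g/mol.
M(CO2) = 12.01 + 2(16.00) = 44.01 g/mol.
n(O2) = 108.5 g / 32.00 g/mol = 3.389 mol.
From the equation the O2:CO2 mole ratio is 6:6, so n(CO2) = 3.389 × 6/6 = 3.389 mol.
Mass of CO2 = 3.389 mol × 44.01 g/mol = 149.2 g.

149 g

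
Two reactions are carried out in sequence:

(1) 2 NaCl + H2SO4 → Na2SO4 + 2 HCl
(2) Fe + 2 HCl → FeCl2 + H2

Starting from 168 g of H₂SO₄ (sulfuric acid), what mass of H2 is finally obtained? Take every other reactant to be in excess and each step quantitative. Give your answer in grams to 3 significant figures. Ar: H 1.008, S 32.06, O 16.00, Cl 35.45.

3.45 g

M(H2SO4) = 2(1.008) + 32.06 + 4(16.00) = 98.076 g/mol.
M(H2) = 2(1.008) = 2.016 g/mol.
n(H2SO4) = 168.0 / 98.076 = 1.713 mol.
Step 1 gives a 1:2 ratio of H2SO4 to HCl, so n(HCl) = 3.426 mol.
In step 2 the HCl:H2 ratio is 2:1, so n(H2) = 1.713 mol.
Mass of H2 = 1.713 × 2.016 = 3.453 g.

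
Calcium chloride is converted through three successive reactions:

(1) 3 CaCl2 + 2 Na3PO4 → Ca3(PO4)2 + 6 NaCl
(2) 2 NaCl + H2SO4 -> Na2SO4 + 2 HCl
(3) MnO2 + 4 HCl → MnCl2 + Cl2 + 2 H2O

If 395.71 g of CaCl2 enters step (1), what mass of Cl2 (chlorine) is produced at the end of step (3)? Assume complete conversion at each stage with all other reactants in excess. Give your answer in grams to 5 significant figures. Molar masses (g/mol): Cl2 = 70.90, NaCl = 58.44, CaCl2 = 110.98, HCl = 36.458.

n(CaCl2) = 395.71 / 110.98 = 3.56560 mol.
Reaction (1): CaCl2→NaCl ratio 3:6 ⇒ n(NaCl) = 7.13119 mol.
Reaction (2): NaCl→HCl ratio 2:2 ⇒ n(HCl) = 7.13119 mol.
Reaction (3): HCl→Cl2 ratio 4:1 ⇒ n(Cl2) = 1.78280 mol.
Mass of Cl2 = 1.78280 × 70.90 = 126.400 g.

126.40 g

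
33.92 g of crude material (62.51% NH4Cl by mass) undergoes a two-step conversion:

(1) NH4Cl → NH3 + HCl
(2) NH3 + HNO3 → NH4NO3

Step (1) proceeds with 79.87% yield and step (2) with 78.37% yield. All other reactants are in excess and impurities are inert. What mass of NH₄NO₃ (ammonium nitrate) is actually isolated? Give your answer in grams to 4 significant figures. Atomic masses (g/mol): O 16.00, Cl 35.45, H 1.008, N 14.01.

19.86 g

Pure NH4Cl = 33.92 × 0.6251 = 21.203 g.
M(NH4Cl) = 14.01 + 4(1.008) + 35.45 = 53.492 g/mol.
M(NH4NO3) = 2(14.01) + 4(1.008) + 3(16.00) = 80.052 g/mol.
n(NH4Cl) = 21.203 / 53.492 = 0.39638 mol.
Step 1 (NH4Cl:NH3 = 1:1): theoretical n(NH3) = 0.39638 mol; at 79.87% yield, n(NH3) = 0.31659 mol.
Step 2 (NH3:NH4NO3 = 1:1): theoretical n(NH4NO3) = 0.31659 mol, so theoretical mass = 0.31659 × 80.052 = 25.344 g.
At 78.37% yield, actual mass of NH4NO3 = 25.344 × 0.7837 = 19.862 g.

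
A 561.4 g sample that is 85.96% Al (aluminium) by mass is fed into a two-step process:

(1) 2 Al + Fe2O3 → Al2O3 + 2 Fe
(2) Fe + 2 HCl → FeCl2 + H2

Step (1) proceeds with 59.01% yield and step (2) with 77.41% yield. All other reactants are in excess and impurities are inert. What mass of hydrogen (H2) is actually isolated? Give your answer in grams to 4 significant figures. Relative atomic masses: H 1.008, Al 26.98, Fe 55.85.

16.47 g

Pure Al = 561.4 × 0.8596 = 482.58 g.
M(Al) = 26.98 g/mol.
M(H2) = 2(1.008) = 2.016 g/mol.
n(Al) = 482.58 / 26.98 = 17.887 mol.
Step 1 (Al:Fe = 2:2): theoretical n(Fe) = 17.887 mol; at 59.01% yield, n(Fe) = 10.555 mol.
Step 2 (Fe:H2 = 1:1): theoretical n(H2) = 10.555 mol, so theoretical mass = 10.555 × 2.016 = 21.279 g.
At 77.41% yield, actual mass of H2 = 21.279 × 0.7741 = 16.472 g.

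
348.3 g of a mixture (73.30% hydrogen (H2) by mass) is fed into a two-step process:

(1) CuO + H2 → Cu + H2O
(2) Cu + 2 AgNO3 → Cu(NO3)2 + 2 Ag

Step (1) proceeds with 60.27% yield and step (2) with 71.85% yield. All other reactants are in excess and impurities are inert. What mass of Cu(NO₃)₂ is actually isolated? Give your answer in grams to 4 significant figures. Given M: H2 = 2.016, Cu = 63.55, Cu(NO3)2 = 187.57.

Pure H2 = 348.3 × 0.7330 = 255.30 g.
n(H2) = 255.30 / 2.016 = 126.64 mol.
Step 1 (H2:Cu = 1:1): theoretical n(Cu) = 126.64 mol; at 60.27% yield, n(Cu) = 76.325 mol.
Step 2 (Cu:Cu(NO3)2 = 1:1): theoretical n(Cu(NO3)2) = 76.325 mol, so theoretical mass = 76.325 × 187.57 = 14316 g.
At 71.85% yield, actual mass of Cu(NO3)2 = 14316 × 0.7185 = 10286 g.

10290 g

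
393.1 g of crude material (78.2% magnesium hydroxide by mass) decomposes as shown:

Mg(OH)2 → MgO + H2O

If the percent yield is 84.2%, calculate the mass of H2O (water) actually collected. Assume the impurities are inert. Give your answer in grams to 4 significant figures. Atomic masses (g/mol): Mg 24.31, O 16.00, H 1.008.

79.95 g

Pure Mg(OH)2 available = 393.1 g × 0.782 = 307.40 g.
M(Mg(OH)2) = 24.31 + 2(16.00) + 2(1.008) = 58.326 g/mol.
M(H2O) = 2(1.008) + 16.00 = 18.016 g/mol.
n(Mg(OH)2) = 307.40 g / 58.326 g/mol = 5.2704 mol.
From the equation the Mg(OH)2:H2O mole ratio is 1:1, so n(H2O) = 5.2704 × 1/1 = 5.2704 mol.
Mass of H2O = 5.2704 mol × 18.016 g/mol = 94.952 g.
Actual mass collected = 94.952 g × 0.842 = 79.950 g.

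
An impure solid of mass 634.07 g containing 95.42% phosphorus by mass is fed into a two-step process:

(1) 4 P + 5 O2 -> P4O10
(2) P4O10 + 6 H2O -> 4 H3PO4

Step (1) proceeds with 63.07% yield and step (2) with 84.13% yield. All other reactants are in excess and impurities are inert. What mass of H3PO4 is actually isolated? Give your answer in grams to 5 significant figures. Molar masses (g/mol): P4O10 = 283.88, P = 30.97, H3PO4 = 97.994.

1015.8 g

Pure P = 634.07 × 0.9542 = 605.030 g.
n(P) = 605.030 / 30.97 = 19.5360 mol.
Step 1 (P:P4O10 = 4:1): theoretical n(P4O10) = 4.88400 mol; at 63.07% yield, n(P4O10) = 3.08034 mol.
Step 2 (P4O10:H3PO4 = 1:4): theoretical n(H3PO4) = 12.3213 mol, so theoretical mass = 12.3213 × 97.994 = 1207.42 g.
At 84.13% yield, actual mass of H3PO4 = 1207.42 × 0.8413 = 1015.80 g.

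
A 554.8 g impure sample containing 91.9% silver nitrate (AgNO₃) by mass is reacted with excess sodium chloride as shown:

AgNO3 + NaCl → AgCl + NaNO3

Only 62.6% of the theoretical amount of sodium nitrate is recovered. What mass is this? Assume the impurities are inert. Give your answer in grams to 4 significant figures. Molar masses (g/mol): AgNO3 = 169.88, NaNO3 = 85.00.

Pure AgNO3 available = 554.8 g × 0.919 = 509.86 g.
n(AgNO3) = 509.86 g / 169.88 g/mol = 3.0013 mol.
From the equation the AgNO3:NaNO3 mole ratio is 1:1, so n(NaNO3) = 3.0013 × 1/1 = 3.0013 mol.
Mass of NaNO3 = 3.0013 mol × 85.00 g/mol = 255.11 g.
Actual mass collected = 255.11 g × 0.626 = 159.70 g.

159.7 g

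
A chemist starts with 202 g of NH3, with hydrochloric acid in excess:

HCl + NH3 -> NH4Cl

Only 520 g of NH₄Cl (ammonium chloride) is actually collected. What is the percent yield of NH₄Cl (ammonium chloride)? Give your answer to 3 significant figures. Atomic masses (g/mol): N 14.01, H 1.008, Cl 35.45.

82.0 %

M(NH3) = 14.01 + 3(1.008) = 17.034 g/mol.
M(NH4Cl) = 14.01 + 4(1.008) + 35.45 = 53.492 g/mol.
n(NH3) = 202.0 g / 17.034 g/mol = 11.86 mol.
From the equation the NH3:NH4Cl mole ratio is 1:1, so n(NH4Cl) = 11.86 × 1/1 = 11.86 mol.
Mass of NH4Cl = 11.86 mol × 53.492 g/mol = 634.3 g.
This is the theoretical yield. Percent yield = 520 g / 634.3 g × 100% = 81.97%.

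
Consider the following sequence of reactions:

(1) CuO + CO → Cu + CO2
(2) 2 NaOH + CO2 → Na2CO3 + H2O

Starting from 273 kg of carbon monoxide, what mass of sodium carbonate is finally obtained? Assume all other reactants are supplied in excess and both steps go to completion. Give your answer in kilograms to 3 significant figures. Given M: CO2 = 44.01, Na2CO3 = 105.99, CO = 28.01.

273 kg = 273000 g.
n(CO) = 273000 / 28.01 = 9747 mol.
Step 1 gives a 1:1 ratio of CO to CO2, so n(CO2) = 9747 mol.
In step 2 the CO2:Na2CO3 ratio is 1:1, so n(Na2CO3) = 9747 mol.
Mass of Na2CO3 = 9747 × 105.99 = 1.033 × 10^6 g = 1030 kg.

1030 kg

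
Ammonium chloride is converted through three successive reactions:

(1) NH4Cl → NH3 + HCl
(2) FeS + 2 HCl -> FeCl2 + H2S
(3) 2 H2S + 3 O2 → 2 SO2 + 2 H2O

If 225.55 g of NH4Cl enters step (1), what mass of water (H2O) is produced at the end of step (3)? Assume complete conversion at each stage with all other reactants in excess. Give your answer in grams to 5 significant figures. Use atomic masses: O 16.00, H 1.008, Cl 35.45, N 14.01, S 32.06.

37.982 g

M(NH4Cl) = 14.01 + 4(1.008) + 35.45 = 53.492 g/mol.
M(H2O) = 2(1.008) + 16.00 = 18.016 g/mol.
n(NH4Cl) = 225.55 / 53.492 = 4.21652 mol.
Reaction (1): NH4Cl→HCl ratio 1:1 ⇒ n(HCl) = 4.21652 mol.
Reaction (2): HCl→H2S ratio 2:1 ⇒ n(H2S) = 2.10826 mol.
Reaction (3): H2S→H2O ratio 2:2 ⇒ n(H2O) = 2.10826 mol.
Mass of H2O = 2.10826 × 18.016 = 37.9824 g.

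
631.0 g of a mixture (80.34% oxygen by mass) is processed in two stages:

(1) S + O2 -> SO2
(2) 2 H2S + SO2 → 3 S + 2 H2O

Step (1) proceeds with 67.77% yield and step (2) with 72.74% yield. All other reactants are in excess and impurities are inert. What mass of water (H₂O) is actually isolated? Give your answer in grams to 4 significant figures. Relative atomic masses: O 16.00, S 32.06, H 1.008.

Pure O2 = 631.0 × 0.8034 = 506.95 g.
M(O2) = 2(16.00) = 32.00 g/mol.
M(H2O) = 2(1.008) + 16.00 = 18.016 g/mol.
n(O2) = 506.95 / 32.00 = 15.842 mol.
Step 1 (O2:SO2 = 1:1): theoretical n(SO2) = 15.842 mol; at 67.77% yield, n(SO2) = 10.736 mol.
Step 2 (SO2:H2O = 1:2): theoretical n(H2O) = 21.472 mol, so theoretical mass = 21.472 × 18.016 = 386.85 g.
At 72.74% yield, actual mass of H2O = 386.85 × 0.7274 = 281.39 g.

281.4 g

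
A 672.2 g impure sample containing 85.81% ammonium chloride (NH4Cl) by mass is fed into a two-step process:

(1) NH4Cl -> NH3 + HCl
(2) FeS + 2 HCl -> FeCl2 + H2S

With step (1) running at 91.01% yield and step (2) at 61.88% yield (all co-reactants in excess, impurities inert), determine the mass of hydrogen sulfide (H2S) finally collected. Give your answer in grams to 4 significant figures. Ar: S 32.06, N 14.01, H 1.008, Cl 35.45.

Pure NH4Cl = 672.2 × 0.8581 = 576.81 g.
M(NH4Cl) = 14.01 + 4(1.008) + 35.45 = 53.492 g/mol.
M(H2S) = 2(1.008) + 32.06 = 34.076 g/mol.
n(NH4Cl) = 576.81 / 53.492 = 10.783 mol.
Step 1 (NH4Cl:HCl = 1:1): theoretical n(HCl) = 10.783 mol; at 91.01% yield, n(HCl) = 9.8138 mol.
Step 2 (HCl:H2S = 2:1): theoretical n(H2S) = 4.9069 mol, so theoretical mass = 4.9069 × 34.076 = 167.21 g.
At 61.88% yield, actual mass of H2S = 167.21 × 0.6188 = 103.47 g.

103.5 g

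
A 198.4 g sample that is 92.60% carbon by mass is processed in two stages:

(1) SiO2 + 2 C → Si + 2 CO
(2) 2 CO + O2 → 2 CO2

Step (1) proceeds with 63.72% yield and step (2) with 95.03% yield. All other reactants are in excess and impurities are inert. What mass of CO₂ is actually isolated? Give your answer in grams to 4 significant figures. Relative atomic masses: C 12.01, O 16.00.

407.7 g

Pure C = 198.4 × 0.9260 = 183.72 g.
M(C) = 12.01 g/mol.
M(CO2) = 12.01 + 2(16.00) = 44.01 g/mol.
n(C) = 183.72 / 12.01 = 15.297 mol.
Step 1 (C:CO = 2:2): theoretical n(CO) = 15.297 mol; at 63.72% yield, n(CO) = 9.7473 mol.
Step 2 (CO:CO2 = 2:2): theoretical n(CO2) = 9.7473 mol, so theoretical mass = 9.7473 × 44.01 = 428.98 g.
At 95.03% yield, actual mass of CO2 = 428.98 × 0.9503 = 407.66 g.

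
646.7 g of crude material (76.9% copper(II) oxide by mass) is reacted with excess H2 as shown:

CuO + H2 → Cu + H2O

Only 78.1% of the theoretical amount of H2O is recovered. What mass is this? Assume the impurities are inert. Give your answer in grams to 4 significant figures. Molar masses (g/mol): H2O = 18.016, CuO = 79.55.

Pure CuO available = 646.7 g × 0.769 = 497.31 g.
n(CuO) = 497.31 g / 79.55 g/mol = 6.2516 mol.
From the equation the CuO:H2O mole ratio is 1:1, so n(H2O) = 6.2516 × 1/1 = 6.2516 mol.
Mass of H2O = 6.2516 mol × 18.016 g/mol = 112.63 g.
Actual mass collected = 112.63 g × 0.781 = 87.963 g.

87.96 g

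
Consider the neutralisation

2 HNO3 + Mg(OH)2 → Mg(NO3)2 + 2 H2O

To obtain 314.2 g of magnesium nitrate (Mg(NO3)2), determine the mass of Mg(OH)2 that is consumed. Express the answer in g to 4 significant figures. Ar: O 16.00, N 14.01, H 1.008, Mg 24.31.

M(Mg(NO3)2) = 24.31 + 2(14.01) + 6(16.00) = 148.33 g/mol.
M(Mg(OH)2) = 24.31 + 2(16.00) + 2(1.008) = 58.326 g/mol.
n(Mg(NO3)2) = 314.20 g / 148.33 g/mol = 2.1182 mol.
From the equation the Mg(NO3)2:Mg(OH)2 mole ratio is 1:1, so n(Mg(OH)2) = 2.1182 × 1/1 = 2.1182 mol.
Mass of Mg(OH)2 = 2.1182 mol × 58.326 g/mol = 123.55 g.

123.5 g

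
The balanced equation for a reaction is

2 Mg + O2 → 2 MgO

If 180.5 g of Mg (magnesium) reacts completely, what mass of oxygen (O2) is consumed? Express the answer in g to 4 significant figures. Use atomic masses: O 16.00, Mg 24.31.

118.8 g

M(Mg) = 24.31 g/mol.
M(O2) = 2(16.00) = 32.00 g/mol.
n(Mg) = 180.50 g / 24.31 g/mol = 7.4249 mol.
From the equation the Mg:O2 mole ratio is 2:1, so n(O2) = 7.4249 × 1/2 = 3.7125 mol.
Mass of O2 = 3.7125 mol × 32.00 g/mol = 118.80 g.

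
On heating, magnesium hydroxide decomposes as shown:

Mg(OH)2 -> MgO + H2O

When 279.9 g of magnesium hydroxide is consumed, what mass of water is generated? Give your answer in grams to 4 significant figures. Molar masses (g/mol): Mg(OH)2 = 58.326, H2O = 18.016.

n(Mg(OH)2) = 279.90 g / 58.326 g/mol = 4.7989 mol.
From the equation the Mg(OH)2:H2O mole ratio is 1:1, so n(H2O) = 4.7989 × 1/1 = 4.7989 mol.
Mass of H2O = 4.7989 mol × 18.016 g/mol = 86.457 g.

86.46 g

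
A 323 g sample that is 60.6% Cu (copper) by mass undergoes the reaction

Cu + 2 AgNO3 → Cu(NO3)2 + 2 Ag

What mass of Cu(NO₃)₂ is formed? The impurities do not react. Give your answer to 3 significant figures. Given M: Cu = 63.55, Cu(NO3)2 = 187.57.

Mass of pure Cu = 323 g × 0.606 = 195.7 g.
n(Cu) = 195.7 g / 63.55 g/mol = 3.080 mol.
From the equation the Cu:Cu(NO3)2 mole ratio is 1:1, so n(Cu(NO3)2) = 3.080 × 1/1 = 3.080 mol.
Mass of Cu(NO3)2 = 3.080 mol × 187.57 g/mol = 577.7 g.

578 g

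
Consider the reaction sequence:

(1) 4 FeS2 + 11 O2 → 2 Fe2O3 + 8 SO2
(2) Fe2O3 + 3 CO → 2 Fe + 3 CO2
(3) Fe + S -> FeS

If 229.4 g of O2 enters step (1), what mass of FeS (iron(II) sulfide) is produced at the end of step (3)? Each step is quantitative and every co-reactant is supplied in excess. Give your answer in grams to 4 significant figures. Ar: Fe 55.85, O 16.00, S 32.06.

229.2 g

M(O2) = 2(16.00) = 32.00 g/mol.
M(FeS) = 55.85 + 32.06 = 87.91 g/mol.
n(O2) = 229.4 / 32.00 = 7.1688 mol.
Reaction (1): O2→Fe2O3 ratio 11:2 ⇒ n(Fe2O3) = 1.3034 mol.
Reaction (2): Fe2O3→Fe ratio 1:2 ⇒ n(Fe) = 2.6068 mol.
Reaction (3): Fe→FeS ratio 1:1 ⇒ n(FeS) = 2.6068 mol.
Mass of FeS = 2.6068 × 87.91 = 229.17 g.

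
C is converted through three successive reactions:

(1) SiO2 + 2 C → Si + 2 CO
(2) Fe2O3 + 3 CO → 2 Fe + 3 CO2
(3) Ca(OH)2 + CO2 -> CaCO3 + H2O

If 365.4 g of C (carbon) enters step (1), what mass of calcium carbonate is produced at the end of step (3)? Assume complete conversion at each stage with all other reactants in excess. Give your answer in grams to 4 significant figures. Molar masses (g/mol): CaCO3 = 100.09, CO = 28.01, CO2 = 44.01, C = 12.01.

n(C) = 365.4 / 12.01 = 30.425 mol.
Reaction (1): C→CO ratio 2:2 ⇒ n(CO) = 30.425 mol.
Reaction (2): CO→CO2 ratio 3:3 ⇒ n(CO2) = 30.425 mol.
Reaction (3): CO2→CaCO3 ratio 1:1 ⇒ n(CaCO3) = 30.425 mol.
Mass of CaCO3 = 30.425 × 100.09 = 3045.2 g.

3045 g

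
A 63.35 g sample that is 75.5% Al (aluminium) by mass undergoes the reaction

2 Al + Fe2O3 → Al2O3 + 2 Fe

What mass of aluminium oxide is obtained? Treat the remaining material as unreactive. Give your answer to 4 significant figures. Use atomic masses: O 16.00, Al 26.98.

Mass of pure Al = 63.35 g × 0.755 = 47.829 g.
M(Al) = 26.98 g/mol.
M(Al2O3) = 2(26.98) + 3(16.00) = 101.96 g/mol.
n(Al) = 47.829 g / 26.98 g/mol = 1.7728 mol.
From the equation the Al:Al2O3 mole ratio is 2:1, so n(Al2O3) = 1.7728 × 1/2 = 0.88638 mol.
Mass of Al2O3 = 0.88638 mol × 101.96 g/mol = 90.376 g.

90.38 g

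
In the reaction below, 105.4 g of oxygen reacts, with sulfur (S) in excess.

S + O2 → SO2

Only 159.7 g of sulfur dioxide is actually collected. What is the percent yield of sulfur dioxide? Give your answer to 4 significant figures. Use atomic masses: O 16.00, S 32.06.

M(O2) = 2(16.00) = 32.00 g/mol.
M(SO2) = 32.06 + 2(16.00) = 64.06 g/mol.
n(O2) = 105.40 g / 32.00 g/mol = 3.2938 mol.
From the equation the O2:SO2 mole ratio is 1:1, so n(SO2) = 3.2938 × 1/1 = 3.2938 mol.
Mass of SO2 = 3.2938 mol × 64.06 g/mol = 211.00 g.
This is the theoretical yield. Percent yield = 159.7 g / 211.00 g × 100% = 75.688%.

75.69 %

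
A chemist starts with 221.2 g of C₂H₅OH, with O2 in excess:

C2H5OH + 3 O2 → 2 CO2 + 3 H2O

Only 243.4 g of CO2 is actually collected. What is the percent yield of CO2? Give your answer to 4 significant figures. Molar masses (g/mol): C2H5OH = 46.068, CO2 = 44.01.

57.59 %

n(C2H5OH) = 221.20 g / 46.068 g/mol = 4.8016 mol.
From the equation the C2H5OH:CO2 mole ratio is 1:2, so n(CO2) = 4.8016 × 2/1 = 9.6032 mol.
Mass of CO2 = 9.6032 mol × 44.01 g/mol = 422.64 g.
This is the theoretical yield. Percent yield = 243.4 g / 422.64 g × 100% = 57.591%.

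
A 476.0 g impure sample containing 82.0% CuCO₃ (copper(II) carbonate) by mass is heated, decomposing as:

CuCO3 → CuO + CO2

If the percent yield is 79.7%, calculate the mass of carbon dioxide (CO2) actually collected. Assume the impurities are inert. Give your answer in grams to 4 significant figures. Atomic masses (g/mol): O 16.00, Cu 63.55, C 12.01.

Pure CuCO3 available = 476.0 g × 0.820 = 390.32 g.
M(CuCO3) = 63.55 + 12.01 + 3(16.00) = 123.56 g/mol.
M(CO2) = 12.01 + 2(16.00) = 44.01 g/mol.
n(CuCO3) = 390.32 g / 123.56 g/mol = 3.1590 mol.
From the equation the CuCO3:CO2 mole ratio is 1:1, so n(CO2) = 3.1590 × 1/1 = 3.1590 mol.
Mass of CO2 = 3.1590 mol × 44.01 g/mol = 139.03 g.
Actual mass collected = 139.03 g × 0.797 = 110.80 g.

110.8 g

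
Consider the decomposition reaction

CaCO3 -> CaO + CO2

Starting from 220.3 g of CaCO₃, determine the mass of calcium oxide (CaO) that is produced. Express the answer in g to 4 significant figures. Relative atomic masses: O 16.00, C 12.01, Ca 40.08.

123.4 g

M(CaCO3) = 40.08 + 12.01 + 3(16.00) = 100.09 g/mol.
M(CaO) = 40.08 + 16.00 = 56.08 g/mol.
n(CaCO3) = 220.30 g / 100.09 g/mol = 2.2010 mol.
From the equation the CaCO3:CaO mole ratio is 1:1, so n(CaO) = 2.2010 × 1/1 = 2.2010 mol.
Mass of CaO = 2.2010 mol × 56.08 g/mol = 123.43 g.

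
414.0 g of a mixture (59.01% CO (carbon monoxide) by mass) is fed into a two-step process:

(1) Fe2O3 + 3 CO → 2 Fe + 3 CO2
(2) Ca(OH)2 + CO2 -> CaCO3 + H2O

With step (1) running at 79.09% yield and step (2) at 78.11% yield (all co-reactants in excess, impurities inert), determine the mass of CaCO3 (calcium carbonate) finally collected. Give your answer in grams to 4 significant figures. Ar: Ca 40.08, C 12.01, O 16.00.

Pure CO = 414.0 × 0.5901 = 244.30 g.
M(CO) = 12.01 + 16.00 = 28.01 g/mol.
M(CaCO3) = 40.08 + 12.01 + 3(16.00) = 100.09 g/mol.
n(CO) = 244.30 / 28.01 = 8.7219 mol.
Step 1 (CO:CO2 = 3:3): theoretical n(CO2) = 8.7219 mol; at 79.09% yield, n(CO2) = 6.8982 mol.
Step 2 (CO2:CaCO3 = 1:1): theoretical n(CaCO3) = 6.8982 mol, so theoretical mass = 6.8982 × 100.09 = 690.44 g.
At 78.11% yield, actual mass of CaCO3 = 690.44 × 0.7811 = 539.30 g.

539.3 g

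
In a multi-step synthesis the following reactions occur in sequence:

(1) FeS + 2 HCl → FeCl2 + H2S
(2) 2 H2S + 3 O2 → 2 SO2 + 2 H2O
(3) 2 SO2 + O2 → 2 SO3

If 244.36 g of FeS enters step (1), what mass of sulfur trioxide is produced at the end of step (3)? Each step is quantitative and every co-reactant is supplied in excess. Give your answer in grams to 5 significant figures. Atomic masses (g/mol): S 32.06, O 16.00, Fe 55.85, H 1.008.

M(FeS) = 55.85 + 32.06 = 87.91 g/mol.
M(SO3) = 32.06 + 3(16.00) = 80.06 g/mol.
n(FeS) = 244.36 / 87.91 = 2.77966 mol.
Reaction (1): FeS→H2S ratio 1:1 ⇒ n(H2S) = 2.77966 mol.
Reaction (2): H2S→SO2 ratio 2:2 ⇒ n(SO2) = 2.77966 mol.
Reaction (3): SO2→SO3 ratio 2:2 ⇒ n(SO3) = 2.77966 mol.
Mass of SO3 = 2.77966 × 80.06 = 222.540 g.

222.54 g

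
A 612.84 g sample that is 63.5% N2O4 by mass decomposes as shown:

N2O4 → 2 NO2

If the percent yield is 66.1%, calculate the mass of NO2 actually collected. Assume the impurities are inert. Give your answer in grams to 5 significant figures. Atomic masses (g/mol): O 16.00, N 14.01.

Pure N2O4 available = 612.84 g × 0.635 = 389.153 g.
M(N2O4) = 2(14.01) + 4(16.00) = 92.02 g/mol.
M(NO2) = 14.01 + 2(16.00) = 46.01 g/mol.
n(N2O4) = 389.153 g / 92.02 g/mol = 4.22901 mol.
From the equation the N2O4:NO2 mole ratio is 1:2, so n(NO2) = 4.22901 × 2/1 = 8.45802 mol.
Mass of NO2 = 8.45802 mol × 46.01 g/mol = 389.153 g.
Actual mass collected = 389.153 g × 0.661 = 257.230 g.

257.23 g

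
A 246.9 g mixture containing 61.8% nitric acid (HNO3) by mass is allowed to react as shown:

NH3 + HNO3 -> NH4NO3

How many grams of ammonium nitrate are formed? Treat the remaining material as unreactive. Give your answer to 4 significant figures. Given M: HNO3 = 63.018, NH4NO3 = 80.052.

Mass of pure HNO3 = 246.9 g × 0.618 = 152.58 g.
n(HNO3) = 152.58 g / 63.018 g/mol = 2.4213 mol.
From the equation the HNO3:NH4NO3 mole ratio is 1:1, so n(NH4NO3) = 2.4213 × 1/1 = 2.4213 mol.
Mass of NH4NO3 = 2.4213 mol × 80.052 g/mol = 193.83 g.

193.8 g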